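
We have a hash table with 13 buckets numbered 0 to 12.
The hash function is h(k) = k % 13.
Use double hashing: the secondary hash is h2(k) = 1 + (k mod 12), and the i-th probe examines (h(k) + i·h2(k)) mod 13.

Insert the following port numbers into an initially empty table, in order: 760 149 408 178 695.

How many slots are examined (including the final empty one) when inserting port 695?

Insert 760: h=6, slot 6 empty → index 6.
Insert 149: h=6, h2=6, slot 6 occupied → index 12.
Insert 408: h=5, slot 5 empty → index 5.
Insert 178: h=9, slot 9 empty → index 9.
Insert 695: h=6, h2=12, slots 6,5 occupied → index 4.
Table: [., ., ., ., 695, 408, 760, ., ., 178, ., ., 149]

3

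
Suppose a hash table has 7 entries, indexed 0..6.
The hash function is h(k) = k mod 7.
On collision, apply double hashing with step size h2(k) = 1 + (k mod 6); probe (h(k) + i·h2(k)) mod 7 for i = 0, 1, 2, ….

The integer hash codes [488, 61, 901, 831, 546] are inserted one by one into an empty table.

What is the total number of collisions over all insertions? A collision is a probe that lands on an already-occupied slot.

6

488: h=5 → slot 5
61: h=5, h2=2, probe 5,0 → slot 0
901: h=5, h2=2, probe 5,0,2 → slot 2
831: h=5, h2=4, probe 5,2,6 → slot 6
546: h=0, h2=1, probe 0,1 → slot 1
Table: [61, 546, 901, —, —, 488, 831]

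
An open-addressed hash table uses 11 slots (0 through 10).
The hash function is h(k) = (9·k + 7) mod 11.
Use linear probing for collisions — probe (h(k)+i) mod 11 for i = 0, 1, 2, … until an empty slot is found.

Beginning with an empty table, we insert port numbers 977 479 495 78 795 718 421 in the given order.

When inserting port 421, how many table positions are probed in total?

3

977: h=0 → slot 0
479: h=6 → slot 6
495: h=7 → slot 7
78: h=5 → slot 5
795: h=1 → slot 1
718: h=1, probe 1,2 → slot 2
421: h=1, probe 1,2,3 → slot 3
Table: [977, 795, 718, 421, ., 78, 479, 495, ., ., .]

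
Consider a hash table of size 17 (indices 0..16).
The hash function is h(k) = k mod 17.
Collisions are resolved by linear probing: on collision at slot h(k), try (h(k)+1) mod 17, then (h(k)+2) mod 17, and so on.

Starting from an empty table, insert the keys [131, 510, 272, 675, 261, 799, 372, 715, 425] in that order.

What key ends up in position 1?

272

131: h=12 → slot 12
510: h=0 → slot 0
272: h=0, probe 0,1 → slot 1
675: h=12, probe 12,13 → slot 13
261: h=6 → slot 6
799: h=0, probe 0,1,2 → slot 2
372: h=15 → slot 15
715: h=1, probe 1,2,3 → slot 3
425: h=0, probe 0,1,2,3,4 → slot 4
Table: [510, 272, 799, 715, 425, —, 261, —, —, —, —, —, 131, 675, —, 372, —]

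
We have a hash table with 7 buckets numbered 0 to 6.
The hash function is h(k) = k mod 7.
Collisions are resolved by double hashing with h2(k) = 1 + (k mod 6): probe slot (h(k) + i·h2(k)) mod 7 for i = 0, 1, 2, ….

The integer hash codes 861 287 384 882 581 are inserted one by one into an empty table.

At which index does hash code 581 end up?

861: h=0 -> slot 0
287: h=0, h2=6, probe 0,6 -> slot 6
384: h=6, h2=1, probe 6,0,1 -> slot 1
882: h=0, h2=1, probe 0,1,2 -> slot 2
581: h=0, h2=6, probe 0,6,5 -> slot 5
Table: [861, 384, 882, _, _, 581, 287]

5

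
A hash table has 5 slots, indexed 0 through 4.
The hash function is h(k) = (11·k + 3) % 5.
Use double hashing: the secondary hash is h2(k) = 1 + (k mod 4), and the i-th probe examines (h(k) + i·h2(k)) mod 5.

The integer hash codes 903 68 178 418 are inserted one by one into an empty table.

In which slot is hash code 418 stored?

0

Insert 903: h=1, slot 1 empty => index 1.
Insert 68: h=1, h2=1, slot 1 occupied => index 2.
Insert 178: h=1, h2=3, slot 1 occupied => index 4.
Insert 418: h=1, h2=3, slots 1,4,2 occupied => index 0.
Table: [418, 903, 68, _, 178]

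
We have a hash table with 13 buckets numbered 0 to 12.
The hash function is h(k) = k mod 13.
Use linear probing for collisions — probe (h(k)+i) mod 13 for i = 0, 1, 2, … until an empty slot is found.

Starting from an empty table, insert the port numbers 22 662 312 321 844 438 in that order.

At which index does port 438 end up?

22 hashes to 9; slot 9 is free → place at 9.
662 hashes to 12; slot 12 is free → place at 12.
312 hashes to 0; slot 0 is free → place at 0.
321 hashes to 9; 9 taken → place at 10.
844 hashes to 12; 12,0 taken → place at 1.
438 hashes to 9; 9,10 taken → place at 11.
Table: [312, 844, -, -, -, -, -, -, -, 22, 321, 438, 662]

11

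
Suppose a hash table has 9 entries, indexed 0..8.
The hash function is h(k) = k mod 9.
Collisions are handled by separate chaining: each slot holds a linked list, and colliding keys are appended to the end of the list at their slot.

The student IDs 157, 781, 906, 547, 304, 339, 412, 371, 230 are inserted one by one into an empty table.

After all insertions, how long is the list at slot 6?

2

Insert 157: h=4, bucket 4 empty -> new chain.
Insert 781: h=7, bucket 7 empty -> new chain.
Insert 906: h=6, bucket 6 empty -> new chain.
Insert 547: h=7, bucket 7 nonempty -> append to chain.
Insert 304: h=7, bucket 7 nonempty -> append to chain.
Insert 339: h=6, bucket 6 nonempty -> append to chain.
Insert 412: h=7, bucket 7 nonempty -> append to chain.
Insert 371: h=2, bucket 2 empty -> new chain.
Insert 230: h=5, bucket 5 empty -> new chain.
Final buckets:
0: _
1: _
2: 371
3: _
4: 157
5: 230
6: 906 -> 339
7: 781 -> 547 -> 304 -> 412
8: _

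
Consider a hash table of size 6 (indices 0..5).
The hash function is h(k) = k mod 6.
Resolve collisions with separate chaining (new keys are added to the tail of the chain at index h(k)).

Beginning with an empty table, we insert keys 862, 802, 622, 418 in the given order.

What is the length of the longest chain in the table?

4

862 → bucket 4
802 → bucket 4 (collision)
622 → bucket 4 (collision)
418 → bucket 4 (collision)
Final buckets:
0: —
1: —
2: —
3: —
4: 862 -> 802 -> 622 -> 418
5: —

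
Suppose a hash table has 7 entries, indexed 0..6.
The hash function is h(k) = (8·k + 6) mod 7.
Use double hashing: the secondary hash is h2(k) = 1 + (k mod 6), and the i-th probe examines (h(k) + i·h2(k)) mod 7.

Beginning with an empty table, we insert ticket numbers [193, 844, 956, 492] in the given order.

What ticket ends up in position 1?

844

Insert 193: h=3, slot 3 empty => index 3.
Insert 844: h=3, h2=5, slot 3 occupied => index 1.
Insert 956: h=3, h2=3, slot 3 occupied => index 6.
Insert 492: h=1, h2=1, slot 1 occupied => index 2.
Table: [_, 844, 492, 193, _, _, 956]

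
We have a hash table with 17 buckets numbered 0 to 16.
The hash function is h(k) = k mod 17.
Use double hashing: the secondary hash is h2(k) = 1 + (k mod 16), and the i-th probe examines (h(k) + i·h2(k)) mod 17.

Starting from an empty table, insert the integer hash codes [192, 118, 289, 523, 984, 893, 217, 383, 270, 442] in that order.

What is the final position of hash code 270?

11

Insert 192: h=5, slot 5 empty → index 5.
Insert 118: h=16, slot 16 empty → index 16.
Insert 289: h=0, slot 0 empty → index 0.
Insert 523: h=13, slot 13 empty → index 13.
Insert 984: h=15, slot 15 empty → index 15.
Insert 893: h=9, slot 9 empty → index 9.
Insert 217: h=13, h2=10, slot 13 occupied → index 6.
Insert 383: h=9, h2=16, slot 9 occupied → index 8.
Insert 270: h=15, h2=15, slots 15,13 occupied → index 11.
Insert 442: h=0, h2=11, slots 0,11,5,16 occupied → index 10.
Table: [289, ∅, ∅, ∅, ∅, 192, 217, ∅, 383, 893, 442, 270, ∅, 523, ∅, 984, 118]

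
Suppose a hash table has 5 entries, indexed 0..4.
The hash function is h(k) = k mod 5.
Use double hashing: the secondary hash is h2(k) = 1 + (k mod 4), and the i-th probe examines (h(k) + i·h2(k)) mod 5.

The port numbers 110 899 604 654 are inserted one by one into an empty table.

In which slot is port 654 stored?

2

110 hashes to 0; slot 0 is free -> place at 0.
899 hashes to 4; slot 4 is free -> place at 4.
604 hashes to 4, h2=1; 4,0 taken -> place at 1.
654 hashes to 4, h2=3; 4 taken -> place at 2.
Table: [110, 604, 654, —, 899]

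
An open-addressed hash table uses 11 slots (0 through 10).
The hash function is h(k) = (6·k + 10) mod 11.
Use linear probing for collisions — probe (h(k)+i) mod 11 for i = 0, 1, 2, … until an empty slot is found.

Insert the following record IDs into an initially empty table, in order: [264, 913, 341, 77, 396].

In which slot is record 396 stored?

3

264: h=10 -> slot 10
913: h=10, probe 10,0 -> slot 0
341: h=10, probe 10,0,1 -> slot 1
77: h=10, probe 10,0,1,2 -> slot 2
396: h=10, probe 10,0,1,2,3 -> slot 3
Table: [913, 341, 77, 396, —, —, —, —, —, —, 264]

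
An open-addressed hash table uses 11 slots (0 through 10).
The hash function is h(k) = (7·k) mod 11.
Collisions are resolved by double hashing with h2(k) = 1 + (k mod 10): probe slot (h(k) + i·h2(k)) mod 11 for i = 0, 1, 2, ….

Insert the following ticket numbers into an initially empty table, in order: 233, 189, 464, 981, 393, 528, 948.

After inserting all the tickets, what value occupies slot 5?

981

233: h=3 => slot 3
189: h=3, h2=10, probe 3,2 => slot 2
464: h=3, h2=5, probe 3,8 => slot 8
981: h=3, h2=2, probe 3,5 => slot 5
393: h=1 => slot 1
528: h=0 => slot 0
948: h=3, h2=9, probe 3,1,10 => slot 10
Table: [528, 393, 189, 233, ∅, 981, ∅, ∅, 464, ∅, 948]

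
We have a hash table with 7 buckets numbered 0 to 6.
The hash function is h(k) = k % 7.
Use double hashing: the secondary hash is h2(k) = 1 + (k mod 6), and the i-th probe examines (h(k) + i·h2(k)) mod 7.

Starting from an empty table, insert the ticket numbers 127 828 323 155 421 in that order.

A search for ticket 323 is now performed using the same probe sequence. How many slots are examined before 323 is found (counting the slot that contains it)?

2

127 hashes to 1; slot 1 is free → place at 1.
828 hashes to 2; slot 2 is free → place at 2.
323 hashes to 1, h2=6; 1 taken → place at 0.
155 hashes to 1, h2=6; 1,0 taken → place at 6.
421 hashes to 1, h2=2; 1 taken → place at 3.
Table: [323, 127, 828, 421, -, -, 155]
Lookup 323: h=1, h2=6, probe 1,0 → found at 0.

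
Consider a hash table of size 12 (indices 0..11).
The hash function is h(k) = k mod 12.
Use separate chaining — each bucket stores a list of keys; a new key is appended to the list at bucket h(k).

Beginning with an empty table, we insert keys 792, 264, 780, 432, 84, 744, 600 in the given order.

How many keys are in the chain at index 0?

7

792 -> bucket 0
264 -> bucket 0 (collision)
780 -> bucket 0 (collision)
432 -> bucket 0 (collision)
84 -> bucket 0 (collision)
744 -> bucket 0 (collision)
600 -> bucket 0 (collision)
Final buckets:
0: 792 -> 264 -> 780 -> 432 -> 84 -> 744 -> 600
1: —
2: —
3: —
4: —
5: —
6: —
7: —
8: —
9: —
10: —
11: —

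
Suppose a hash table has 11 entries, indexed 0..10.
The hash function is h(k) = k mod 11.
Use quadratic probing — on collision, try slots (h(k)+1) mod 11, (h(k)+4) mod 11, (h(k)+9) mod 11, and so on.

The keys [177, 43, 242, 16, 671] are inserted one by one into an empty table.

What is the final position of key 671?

4

177 hashes to 1; slot 1 is free -> place at 1.
43 hashes to 10; slot 10 is free -> place at 10.
242 hashes to 0; slot 0 is free -> place at 0.
16 hashes to 5; slot 5 is free -> place at 5.
671 hashes to 0; 0,1 taken -> place at 4.
Table: [242, 177, ∅, ∅, 671, 16, ∅, ∅, ∅, ∅, 43]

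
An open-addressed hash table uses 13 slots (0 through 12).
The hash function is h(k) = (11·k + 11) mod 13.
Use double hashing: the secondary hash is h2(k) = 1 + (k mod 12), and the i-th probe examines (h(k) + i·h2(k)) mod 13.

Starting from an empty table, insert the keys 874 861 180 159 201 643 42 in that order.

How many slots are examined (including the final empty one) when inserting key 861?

2

874 hashes to 5; slot 5 is free => place at 5.
861 hashes to 5, h2=10; 5 taken => place at 2.
180 hashes to 2, h2=1; 2 taken => place at 3.
159 hashes to 5, h2=4; 5 taken => place at 9.
201 hashes to 12; slot 12 is free => place at 12.
643 hashes to 12, h2=8; 12 taken => place at 7.
42 hashes to 5, h2=7; 5,12 taken => place at 6.
Table: [_, _, 861, 180, _, 874, 42, 643, _, 159, _, _, 201]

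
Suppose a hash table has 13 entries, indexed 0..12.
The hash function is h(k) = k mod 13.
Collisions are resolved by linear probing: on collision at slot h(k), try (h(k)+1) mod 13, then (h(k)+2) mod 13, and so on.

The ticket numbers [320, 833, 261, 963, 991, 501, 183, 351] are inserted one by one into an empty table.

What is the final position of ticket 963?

320: h=8 => slot 8
833: h=1 => slot 1
261: h=1, probe 1,2 => slot 2
963: h=1, probe 1,2,3 => slot 3
991: h=3, probe 3,4 => slot 4
501: h=7 => slot 7
183: h=1, probe 1,2,3,4,5 => slot 5
351: h=0 => slot 0
Table: [351, 833, 261, 963, 991, 183, ∅, 501, 320, ∅, ∅, ∅, ∅]

3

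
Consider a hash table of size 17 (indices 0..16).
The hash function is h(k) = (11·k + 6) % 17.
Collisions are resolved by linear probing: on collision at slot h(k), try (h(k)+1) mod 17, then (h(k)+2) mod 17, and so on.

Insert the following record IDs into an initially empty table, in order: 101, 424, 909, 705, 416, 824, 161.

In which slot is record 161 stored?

15

Insert 101: h=12, slot 12 empty -> index 12.
Insert 424: h=12, slot 12 occupied -> index 13.
Insert 909: h=9, slot 9 empty -> index 9.
Insert 705: h=9, slot 9 occupied -> index 10.
Insert 416: h=9, slots 9,10 occupied -> index 11.
Insert 824: h=9, slots 9,10,11,12,13 occupied -> index 14.
Insert 161: h=9, slots 9,10,11,12,13,14 occupied -> index 15.
Table: [_, _, _, _, _, _, _, _, _, 909, 705, 416, 101, 424, 824, 161, _]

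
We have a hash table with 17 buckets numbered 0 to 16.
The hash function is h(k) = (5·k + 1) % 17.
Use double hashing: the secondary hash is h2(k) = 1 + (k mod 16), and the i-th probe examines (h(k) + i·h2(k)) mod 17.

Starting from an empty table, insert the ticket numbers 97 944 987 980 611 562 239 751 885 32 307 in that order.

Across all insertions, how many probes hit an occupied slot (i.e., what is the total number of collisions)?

7

97 hashes to 10; slot 10 is free -> place at 10.
944 hashes to 12; slot 12 is free -> place at 12.
987 hashes to 6; slot 6 is free -> place at 6.
980 hashes to 5; slot 5 is free -> place at 5.
611 hashes to 13; slot 13 is free -> place at 13.
562 hashes to 6, h2=3; 6 taken -> place at 9.
239 hashes to 6, h2=16; 6,5 taken -> place at 4.
751 hashes to 16; slot 16 is free -> place at 16.
885 hashes to 6, h2=6; 6,12 taken -> place at 1.
32 hashes to 8; slot 8 is free -> place at 8.
307 hashes to 6, h2=4; 6,10 taken -> place at 14.
Table: [∅, 885, ∅, ∅, 239, 980, 987, ∅, 32, 562, 97, ∅, 944, 611, 307, ∅, 751]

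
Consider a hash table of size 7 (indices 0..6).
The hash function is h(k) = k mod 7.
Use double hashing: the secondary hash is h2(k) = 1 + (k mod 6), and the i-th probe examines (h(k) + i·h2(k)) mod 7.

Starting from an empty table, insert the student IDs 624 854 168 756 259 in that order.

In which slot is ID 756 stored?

624: h=1 => slot 1
854: h=0 => slot 0
168: h=0, h2=1, probe 0,1,2 => slot 2
756: h=0, h2=1, probe 0,1,2,3 => slot 3
259: h=0, h2=2, probe 0,2,4 => slot 4
Table: [854, 624, 168, 756, 259, —, —]

3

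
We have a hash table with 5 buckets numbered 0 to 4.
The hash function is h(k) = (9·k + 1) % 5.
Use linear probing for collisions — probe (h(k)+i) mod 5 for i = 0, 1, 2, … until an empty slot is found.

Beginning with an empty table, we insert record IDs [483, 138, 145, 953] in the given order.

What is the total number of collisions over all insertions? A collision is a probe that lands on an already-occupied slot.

3

483 hashes to 3; slot 3 is free => place at 3.
138 hashes to 3; 3 taken => place at 4.
145 hashes to 1; slot 1 is free => place at 1.
953 hashes to 3; 3,4 taken => place at 0.
Table: [953, 145, -, 483, 138]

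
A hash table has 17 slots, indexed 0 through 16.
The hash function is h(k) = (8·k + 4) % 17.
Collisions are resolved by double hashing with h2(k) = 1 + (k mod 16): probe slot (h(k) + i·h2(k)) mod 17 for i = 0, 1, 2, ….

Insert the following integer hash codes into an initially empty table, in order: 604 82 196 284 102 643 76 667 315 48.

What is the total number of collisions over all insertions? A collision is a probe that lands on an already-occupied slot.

5

604 hashes to 8; slot 8 is free => place at 8.
82 hashes to 14; slot 14 is free => place at 14.
196 hashes to 8, h2=5; 8 taken => place at 13.
284 hashes to 15; slot 15 is free => place at 15.
102 hashes to 4; slot 4 is free => place at 4.
643 hashes to 14, h2=4; 14 taken => place at 1.
76 hashes to 0; slot 0 is free => place at 0.
667 hashes to 2; slot 2 is free => place at 2.
315 hashes to 8, h2=12; 8 taken => place at 3.
48 hashes to 14, h2=1; 14,15 taken => place at 16.
Table: [76, 643, 667, 315, 102, ., ., ., 604, ., ., ., ., 196, 82, 284, 48]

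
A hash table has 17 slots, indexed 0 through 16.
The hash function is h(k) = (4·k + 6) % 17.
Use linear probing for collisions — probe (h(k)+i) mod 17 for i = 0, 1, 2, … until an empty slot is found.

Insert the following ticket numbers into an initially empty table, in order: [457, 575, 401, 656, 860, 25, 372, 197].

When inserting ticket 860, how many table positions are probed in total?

457 hashes to 15; slot 15 is free => place at 15.
575 hashes to 11; slot 11 is free => place at 11.
401 hashes to 12; slot 12 is free => place at 12.
656 hashes to 12; 12 taken => place at 13.
860 hashes to 12; 12,13 taken => place at 14.
25 hashes to 4; slot 4 is free => place at 4.
372 hashes to 15; 15 taken => place at 16.
197 hashes to 12; 12,13,14,15,16 taken => place at 0.
Table: [197, -, -, -, 25, -, -, -, -, -, -, 575, 401, 656, 860, 457, 372]

3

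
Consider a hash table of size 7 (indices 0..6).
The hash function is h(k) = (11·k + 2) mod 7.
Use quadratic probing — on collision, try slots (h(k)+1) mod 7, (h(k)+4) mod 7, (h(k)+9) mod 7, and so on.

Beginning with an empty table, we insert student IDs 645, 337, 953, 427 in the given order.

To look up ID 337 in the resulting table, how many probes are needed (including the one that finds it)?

Insert 645: h=6, slot 6 empty -> index 6.
Insert 337: h=6, slot 6 occupied -> index 0.
Insert 953: h=6, slots 6,0 occupied -> index 3.
Insert 427: h=2, slot 2 empty -> index 2.
Table: [337, —, 427, 953, —, —, 645]
Lookup 337: h=6, probe 6,0 → found at 0.

2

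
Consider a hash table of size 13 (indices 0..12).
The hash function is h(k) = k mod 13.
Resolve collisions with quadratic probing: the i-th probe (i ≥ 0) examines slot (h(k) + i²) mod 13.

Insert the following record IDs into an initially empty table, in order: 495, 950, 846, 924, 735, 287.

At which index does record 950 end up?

2

495: h=1 -> slot 1
950: h=1, probe 1,2 -> slot 2
846: h=1, probe 1,2,5 -> slot 5
924: h=1, probe 1,2,5,10 -> slot 10
735: h=7 -> slot 7
287: h=1, probe 1,2,5,10,4 -> slot 4
Table: [_, 495, 950, _, 287, 846, _, 735, _, _, 924, _, _]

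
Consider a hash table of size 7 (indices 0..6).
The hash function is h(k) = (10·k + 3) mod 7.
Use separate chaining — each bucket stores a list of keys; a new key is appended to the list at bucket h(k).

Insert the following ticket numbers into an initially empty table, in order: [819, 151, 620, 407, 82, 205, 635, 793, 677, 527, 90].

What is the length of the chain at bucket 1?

819 -> bucket 3
151 -> bucket 1
620 -> bucket 1 (collision)
407 -> bucket 6
82 -> bucket 4
205 -> bucket 2
635 -> bucket 4 (collision)
793 -> bucket 2 (collision)
677 -> bucket 4 (collision)
527 -> bucket 2 (collision)
90 -> bucket 0
Final buckets:
0: 90
1: 151 -> 620
2: 205 -> 793 -> 527
3: 819
4: 82 -> 635 -> 677
5: _
6: 407

2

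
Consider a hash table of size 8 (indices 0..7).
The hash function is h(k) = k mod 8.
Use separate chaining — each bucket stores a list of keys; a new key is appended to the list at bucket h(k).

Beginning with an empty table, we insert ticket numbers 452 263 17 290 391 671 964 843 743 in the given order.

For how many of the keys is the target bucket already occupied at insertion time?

4

452 -> bucket 4
263 -> bucket 7
17 -> bucket 1
290 -> bucket 2
391 -> bucket 7 (collision)
671 -> bucket 7 (collision)
964 -> bucket 4 (collision)
843 -> bucket 3
743 -> bucket 7 (collision)
Final buckets:
0: -
1: 17
2: 290
3: 843
4: 452 -> 964
5: -
6: -
7: 263 -> 391 -> 671 -> 743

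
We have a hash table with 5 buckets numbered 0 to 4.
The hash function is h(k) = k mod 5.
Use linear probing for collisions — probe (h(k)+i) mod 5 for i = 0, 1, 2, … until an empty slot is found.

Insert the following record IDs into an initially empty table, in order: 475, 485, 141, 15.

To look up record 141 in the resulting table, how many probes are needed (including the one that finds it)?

475 hashes to 0; slot 0 is free => place at 0.
485 hashes to 0; 0 taken => place at 1.
141 hashes to 1; 1 taken => place at 2.
15 hashes to 0; 0,1,2 taken => place at 3.
Table: [475, 485, 141, 15, —]
Lookup 141: h=1, probe 1,2 → found at 2.

2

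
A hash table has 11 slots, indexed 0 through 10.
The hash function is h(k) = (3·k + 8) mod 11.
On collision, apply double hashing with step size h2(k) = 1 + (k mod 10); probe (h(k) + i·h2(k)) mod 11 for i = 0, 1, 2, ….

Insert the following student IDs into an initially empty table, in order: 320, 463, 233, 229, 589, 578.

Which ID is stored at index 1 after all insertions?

589

Insert 320: h=0, slot 0 empty => index 0.
Insert 463: h=0, h2=4, slot 0 occupied => index 4.
Insert 233: h=3, slot 3 empty => index 3.
Insert 229: h=2, slot 2 empty => index 2.
Insert 589: h=4, h2=10, slots 4,3,2 occupied => index 1.
Insert 578: h=4, h2=9, slots 4,2,0 occupied => index 9.
Table: [320, 589, 229, 233, 463, —, —, —, —, 578, —]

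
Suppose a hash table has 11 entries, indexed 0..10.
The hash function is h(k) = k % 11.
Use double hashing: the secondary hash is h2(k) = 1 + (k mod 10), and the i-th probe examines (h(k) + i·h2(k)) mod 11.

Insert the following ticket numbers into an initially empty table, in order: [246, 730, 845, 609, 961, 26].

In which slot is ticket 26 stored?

Insert 246: h=4, slot 4 empty -> index 4.
Insert 730: h=4, h2=1, slot 4 occupied -> index 5.
Insert 845: h=9, slot 9 empty -> index 9.
Insert 609: h=4, h2=10, slot 4 occupied -> index 3.
Insert 961: h=4, h2=2, slot 4 occupied -> index 6.
Insert 26: h=4, h2=7, slot 4 occupied -> index 0.
Table: [26, ., ., 609, 246, 730, 961, ., ., 845, .]

0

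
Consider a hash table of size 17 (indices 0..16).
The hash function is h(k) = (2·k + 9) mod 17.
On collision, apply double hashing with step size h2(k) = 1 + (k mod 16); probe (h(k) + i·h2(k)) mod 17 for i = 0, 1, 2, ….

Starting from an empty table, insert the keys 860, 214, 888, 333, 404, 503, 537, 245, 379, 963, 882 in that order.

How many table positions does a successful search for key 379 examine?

Insert 860: h=12, slot 12 empty -> index 12.
Insert 214: h=12, h2=7, slot 12 occupied -> index 2.
Insert 888: h=0, slot 0 empty -> index 0.
Insert 333: h=12, h2=14, slot 12 occupied -> index 9.
Insert 404: h=1, slot 1 empty -> index 1.
Insert 503: h=12, h2=8, slot 12 occupied -> index 3.
Insert 537: h=12, h2=10, slot 12 occupied -> index 5.
Insert 245: h=6, slot 6 empty -> index 6.
Insert 379: h=2, h2=12, slot 2 occupied -> index 14.
Insert 963: h=14, h2=4, slots 14,1,5,9 occupied -> index 13.
Insert 882: h=5, h2=3, slot 5 occupied -> index 8.
Table: [888, 404, 214, 503, ∅, 537, 245, ∅, 882, 333, ∅, ∅, 860, 963, 379, ∅, ∅]
Lookup 379: h=2, h2=12, probe 2,14 → found at 14.

2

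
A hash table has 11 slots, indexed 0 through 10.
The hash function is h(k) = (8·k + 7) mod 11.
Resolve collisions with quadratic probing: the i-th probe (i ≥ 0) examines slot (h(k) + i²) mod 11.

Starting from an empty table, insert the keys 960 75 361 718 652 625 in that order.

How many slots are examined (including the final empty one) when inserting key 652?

4

960: h=9 -> slot 9
75: h=2 -> slot 2
361: h=2, probe 2,3 -> slot 3
718: h=9, probe 9,10 -> slot 10
652: h=9, probe 9,10,2,7 -> slot 7
625: h=2, probe 2,3,6 -> slot 6
Table: [_, _, 75, 361, _, _, 625, 652, _, 960, 718]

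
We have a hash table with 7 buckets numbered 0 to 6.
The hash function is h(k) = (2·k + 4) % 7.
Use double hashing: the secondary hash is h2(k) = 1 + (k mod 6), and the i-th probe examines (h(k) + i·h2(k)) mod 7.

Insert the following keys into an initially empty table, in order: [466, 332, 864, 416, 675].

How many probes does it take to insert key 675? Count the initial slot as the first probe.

466: h=5 → slot 5
332: h=3 → slot 3
864: h=3, h2=1, probe 3,4 → slot 4
416: h=3, h2=3, probe 3,6 → slot 6
675: h=3, h2=4, probe 3,0 → slot 0
Table: [675, —, —, 332, 864, 466, 416]

2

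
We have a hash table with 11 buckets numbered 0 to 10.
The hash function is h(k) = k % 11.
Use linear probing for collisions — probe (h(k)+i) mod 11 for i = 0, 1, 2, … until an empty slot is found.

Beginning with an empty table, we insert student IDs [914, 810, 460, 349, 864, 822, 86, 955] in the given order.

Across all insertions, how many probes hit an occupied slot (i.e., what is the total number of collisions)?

914: h=1 → slot 1
810: h=7 → slot 7
460: h=9 → slot 9
349: h=8 → slot 8
864: h=6 → slot 6
822: h=8, probe 8,9,10 → slot 10
86: h=9, probe 9,10,0 → slot 0
955: h=9, probe 9,10,0,1,2 → slot 2
Table: [86, 914, 955, _, _, _, 864, 810, 349, 460, 822]

8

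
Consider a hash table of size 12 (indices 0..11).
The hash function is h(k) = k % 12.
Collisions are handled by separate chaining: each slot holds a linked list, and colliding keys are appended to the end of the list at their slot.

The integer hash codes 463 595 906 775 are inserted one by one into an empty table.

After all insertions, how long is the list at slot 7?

Insert 463: h=7, bucket 7 empty → new chain.
Insert 595: h=7, bucket 7 nonempty → append to chain.
Insert 906: h=6, bucket 6 empty → new chain.
Insert 775: h=7, bucket 7 nonempty → append to chain.
Final buckets:
0: —
1: —
2: —
3: —
4: —
5: —
6: 906
7: 463 -> 595 -> 775
8: —
9: —
10: —
11: —

3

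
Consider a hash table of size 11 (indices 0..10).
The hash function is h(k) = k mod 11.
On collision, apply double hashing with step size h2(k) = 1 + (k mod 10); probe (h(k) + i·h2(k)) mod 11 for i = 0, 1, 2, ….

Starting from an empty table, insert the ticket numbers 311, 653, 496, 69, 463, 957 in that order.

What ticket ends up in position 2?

Insert 311: h=3, slot 3 empty -> index 3.
Insert 653: h=4, slot 4 empty -> index 4.
Insert 496: h=1, slot 1 empty -> index 1.
Insert 69: h=3, h2=10, slot 3 occupied -> index 2.
Insert 463: h=1, h2=4, slot 1 occupied -> index 5.
Insert 957: h=0, slot 0 empty -> index 0.
Table: [957, 496, 69, 311, 653, 463, -, -, -, -, -]

69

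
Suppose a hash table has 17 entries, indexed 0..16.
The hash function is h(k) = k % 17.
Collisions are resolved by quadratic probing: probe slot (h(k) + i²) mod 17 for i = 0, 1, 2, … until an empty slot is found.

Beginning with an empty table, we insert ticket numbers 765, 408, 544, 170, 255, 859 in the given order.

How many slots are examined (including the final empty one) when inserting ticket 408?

765 hashes to 0; slot 0 is free → place at 0.
408 hashes to 0; 0 taken → place at 1.
544 hashes to 0; 0,1 taken → place at 4.
170 hashes to 0; 0,1,4 taken → place at 9.
255 hashes to 0; 0,1,4,9 taken → place at 16.
859 hashes to 9; 9 taken → place at 10.
Table: [765, 408, —, —, 544, —, —, —, —, 170, 859, —, —, —, —, —, 255]

2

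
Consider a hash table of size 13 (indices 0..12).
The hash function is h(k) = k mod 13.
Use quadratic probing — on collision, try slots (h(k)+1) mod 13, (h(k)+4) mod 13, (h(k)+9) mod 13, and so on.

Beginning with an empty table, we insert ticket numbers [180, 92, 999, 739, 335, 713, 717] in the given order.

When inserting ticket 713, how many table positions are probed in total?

4

Insert 180: h=11, slot 11 empty => index 11.
Insert 92: h=1, slot 1 empty => index 1.
Insert 999: h=11, slot 11 occupied => index 12.
Insert 739: h=11, slots 11,12 occupied => index 2.
Insert 335: h=10, slot 10 empty => index 10.
Insert 713: h=11, slots 11,12,2 occupied => index 7.
Insert 717: h=2, slot 2 occupied => index 3.
Table: [∅, 92, 739, 717, ∅, ∅, ∅, 713, ∅, ∅, 335, 180, 999]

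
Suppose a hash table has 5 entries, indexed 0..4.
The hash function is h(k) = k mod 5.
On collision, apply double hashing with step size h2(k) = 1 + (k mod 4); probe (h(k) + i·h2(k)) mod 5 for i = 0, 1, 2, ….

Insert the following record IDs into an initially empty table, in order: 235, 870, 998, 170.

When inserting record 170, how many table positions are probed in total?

Insert 235: h=0, slot 0 empty → index 0.
Insert 870: h=0, h2=3, slot 0 occupied → index 3.
Insert 998: h=3, h2=3, slot 3 occupied → index 1.
Insert 170: h=0, h2=3, slots 0,3,1 occupied → index 4.
Table: [235, 998, —, 870, 170]

4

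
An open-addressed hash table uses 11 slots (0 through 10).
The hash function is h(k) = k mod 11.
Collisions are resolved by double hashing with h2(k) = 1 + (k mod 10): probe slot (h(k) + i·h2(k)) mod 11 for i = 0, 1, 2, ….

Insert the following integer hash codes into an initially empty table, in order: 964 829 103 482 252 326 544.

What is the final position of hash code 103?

Insert 964: h=7, slot 7 empty -> index 7.
Insert 829: h=4, slot 4 empty -> index 4.
Insert 103: h=4, h2=4, slot 4 occupied -> index 8.
Insert 482: h=9, slot 9 empty -> index 9.
Insert 252: h=10, slot 10 empty -> index 10.
Insert 326: h=7, h2=7, slot 7 occupied -> index 3.
Insert 544: h=5, slot 5 empty -> index 5.
Table: [., ., ., 326, 829, 544, ., 964, 103, 482, 252]

8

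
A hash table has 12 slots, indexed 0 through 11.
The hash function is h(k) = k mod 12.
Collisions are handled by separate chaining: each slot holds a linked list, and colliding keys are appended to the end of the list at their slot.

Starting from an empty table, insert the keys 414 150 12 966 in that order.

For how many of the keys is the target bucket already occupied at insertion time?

Insert 414: h=6, bucket 6 empty → new chain.
Insert 150: h=6, bucket 6 nonempty → append to chain.
Insert 12: h=0, bucket 0 empty → new chain.
Insert 966: h=6, bucket 6 nonempty → append to chain.
Final buckets:
0: 12
1: -
2: -
3: -
4: -
5: -
6: 414 -> 150 -> 966
7: -
8: -
9: -
10: -
11: -

2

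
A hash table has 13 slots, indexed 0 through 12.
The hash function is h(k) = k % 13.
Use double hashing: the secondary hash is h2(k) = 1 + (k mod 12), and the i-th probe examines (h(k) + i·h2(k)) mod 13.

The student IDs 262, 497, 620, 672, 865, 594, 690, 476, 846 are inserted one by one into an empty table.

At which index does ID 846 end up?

262: h=2 → slot 2
497: h=3 → slot 3
620: h=9 → slot 9
672: h=9, h2=1, probe 9,10 → slot 10
865: h=7 → slot 7
594: h=9, h2=7, probe 9,3,10,4 → slot 4
690: h=1 → slot 1
476: h=8 → slot 8
846: h=1, h2=7, probe 1,8,2,9,3,10,4,11 → slot 11
Table: [_, 690, 262, 497, 594, _, _, 865, 476, 620, 672, 846, _]

11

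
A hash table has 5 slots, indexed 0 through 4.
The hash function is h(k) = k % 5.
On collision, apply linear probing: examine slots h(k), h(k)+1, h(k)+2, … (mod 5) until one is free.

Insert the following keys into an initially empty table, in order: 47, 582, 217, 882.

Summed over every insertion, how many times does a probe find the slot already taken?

6

47 hashes to 2; slot 2 is free → place at 2.
582 hashes to 2; 2 taken → place at 3.
217 hashes to 2; 2,3 taken → place at 4.
882 hashes to 2; 2,3,4 taken → place at 0.
Table: [882, —, 47, 582, 217]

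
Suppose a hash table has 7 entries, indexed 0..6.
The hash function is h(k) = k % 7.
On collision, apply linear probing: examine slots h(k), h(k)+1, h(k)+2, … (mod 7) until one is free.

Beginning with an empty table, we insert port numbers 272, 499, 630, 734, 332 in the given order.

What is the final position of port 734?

Insert 272: h=6, slot 6 empty → index 6.
Insert 499: h=2, slot 2 empty → index 2.
Insert 630: h=0, slot 0 empty → index 0.
Insert 734: h=6, slots 6,0 occupied → index 1.
Insert 332: h=3, slot 3 empty → index 3.
Table: [630, 734, 499, 332, —, —, 272]

1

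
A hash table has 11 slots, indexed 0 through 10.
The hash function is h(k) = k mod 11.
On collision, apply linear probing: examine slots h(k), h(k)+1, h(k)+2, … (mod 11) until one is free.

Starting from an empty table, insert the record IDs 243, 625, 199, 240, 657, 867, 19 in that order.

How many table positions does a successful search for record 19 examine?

7

Insert 243: h=1, slot 1 empty → index 1.
Insert 625: h=9, slot 9 empty → index 9.
Insert 199: h=1, slot 1 occupied → index 2.
Insert 240: h=9, slot 9 occupied → index 10.
Insert 657: h=8, slot 8 empty → index 8.
Insert 867: h=9, slots 9,10 occupied → index 0.
Insert 19: h=8, slots 8,9,10,0,1,2 occupied → index 3.
Table: [867, 243, 199, 19, ., ., ., ., 657, 625, 240]
Lookup 19: h=8, probe 8,9,10,0,1,2,3 → found at 3.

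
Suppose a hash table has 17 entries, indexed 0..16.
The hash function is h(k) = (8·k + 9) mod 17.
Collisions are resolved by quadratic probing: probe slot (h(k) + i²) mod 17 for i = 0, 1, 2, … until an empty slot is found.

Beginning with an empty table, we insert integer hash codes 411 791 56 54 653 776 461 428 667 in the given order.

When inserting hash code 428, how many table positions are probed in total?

3

411 hashes to 16; slot 16 is free => place at 16.
791 hashes to 13; slot 13 is free => place at 13.
56 hashes to 15; slot 15 is free => place at 15.
54 hashes to 16; 16 taken => place at 0.
653 hashes to 14; slot 14 is free => place at 14.
776 hashes to 12; slot 12 is free => place at 12.
461 hashes to 8; slot 8 is free => place at 8.
428 hashes to 16; 16,0 taken => place at 3.
667 hashes to 7; slot 7 is free => place at 7.
Table: [54, ∅, ∅, 428, ∅, ∅, ∅, 667, 461, ∅, ∅, ∅, 776, 791, 653, 56, 411]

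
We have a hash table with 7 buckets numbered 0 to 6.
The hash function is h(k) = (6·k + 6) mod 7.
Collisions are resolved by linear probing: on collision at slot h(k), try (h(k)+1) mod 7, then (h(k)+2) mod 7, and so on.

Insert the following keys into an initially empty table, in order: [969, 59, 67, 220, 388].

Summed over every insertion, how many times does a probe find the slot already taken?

969 hashes to 3; slot 3 is free -> place at 3.
59 hashes to 3; 3 taken -> place at 4.
67 hashes to 2; slot 2 is free -> place at 2.
220 hashes to 3; 3,4 taken -> place at 5.
388 hashes to 3; 3,4,5 taken -> place at 6.
Table: [_, _, 67, 969, 59, 220, 388]

6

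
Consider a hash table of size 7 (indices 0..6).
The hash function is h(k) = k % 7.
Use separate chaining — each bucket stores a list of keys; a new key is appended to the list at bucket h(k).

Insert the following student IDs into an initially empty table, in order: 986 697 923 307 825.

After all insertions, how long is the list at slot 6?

4

986 → bucket 6
697 → bucket 4
923 → bucket 6 (collision)
307 → bucket 6 (collision)
825 → bucket 6 (collision)
Final buckets:
0: -
1: -
2: -
3: -
4: 697
5: -
6: 986 -> 923 -> 307 -> 825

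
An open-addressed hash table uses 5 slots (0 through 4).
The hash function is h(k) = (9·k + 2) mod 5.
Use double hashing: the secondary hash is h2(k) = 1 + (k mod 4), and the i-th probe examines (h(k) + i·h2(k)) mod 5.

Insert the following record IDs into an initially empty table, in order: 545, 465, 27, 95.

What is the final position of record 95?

1

Insert 545: h=2, slot 2 empty → index 2.
Insert 465: h=2, h2=2, slot 2 occupied → index 4.
Insert 27: h=0, slot 0 empty → index 0.
Insert 95: h=2, h2=4, slot 2 occupied → index 1.
Table: [27, 95, 545, ∅, 465]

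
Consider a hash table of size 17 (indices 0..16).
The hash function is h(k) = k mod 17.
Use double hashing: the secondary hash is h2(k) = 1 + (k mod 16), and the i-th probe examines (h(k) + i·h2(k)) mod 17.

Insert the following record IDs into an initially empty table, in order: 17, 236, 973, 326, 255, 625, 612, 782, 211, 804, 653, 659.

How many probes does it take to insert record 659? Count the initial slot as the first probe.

4

17 hashes to 0; slot 0 is free -> place at 0.
236 hashes to 15; slot 15 is free -> place at 15.
973 hashes to 4; slot 4 is free -> place at 4.
326 hashes to 3; slot 3 is free -> place at 3.
255 hashes to 0, h2=16; 0 taken -> place at 16.
625 hashes to 13; slot 13 is free -> place at 13.
612 hashes to 0, h2=5; 0 taken -> place at 5.
782 hashes to 0, h2=15; 0,15,13 taken -> place at 11.
211 hashes to 7; slot 7 is free -> place at 7.
804 hashes to 5, h2=5; 5 taken -> place at 10.
653 hashes to 7, h2=14; 7,4 taken -> place at 1.
659 hashes to 13, h2=4; 13,0,4 taken -> place at 8.
Table: [17, 653, ., 326, 973, 612, ., 211, 659, ., 804, 782, ., 625, ., 236, 255]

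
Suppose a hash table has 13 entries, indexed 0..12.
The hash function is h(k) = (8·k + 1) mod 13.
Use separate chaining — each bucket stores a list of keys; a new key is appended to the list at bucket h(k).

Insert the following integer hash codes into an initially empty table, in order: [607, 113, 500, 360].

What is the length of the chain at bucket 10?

1

Insert 607: h=8, bucket 8 empty → new chain.
Insert 113: h=8, bucket 8 nonempty → append to chain.
Insert 500: h=10, bucket 10 empty → new chain.
Insert 360: h=8, bucket 8 nonempty → append to chain.
Final buckets:
0: -
1: -
2: -
3: -
4: -
5: -
6: -
7: -
8: 607 -> 113 -> 360
9: -
10: 500
11: -
12: -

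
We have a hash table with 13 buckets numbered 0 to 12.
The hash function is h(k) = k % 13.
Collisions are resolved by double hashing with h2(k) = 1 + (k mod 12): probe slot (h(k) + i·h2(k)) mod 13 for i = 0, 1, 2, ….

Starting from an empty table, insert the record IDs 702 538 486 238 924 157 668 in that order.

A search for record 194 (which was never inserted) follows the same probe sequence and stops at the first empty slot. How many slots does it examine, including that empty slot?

702 hashes to 0; slot 0 is free → place at 0.
538 hashes to 5; slot 5 is free → place at 5.
486 hashes to 5, h2=7; 5 taken → place at 12.
238 hashes to 4; slot 4 is free → place at 4.
924 hashes to 1; slot 1 is free → place at 1.
157 hashes to 1, h2=2; 1 taken → place at 3.
668 hashes to 5, h2=9; 5,1 taken → place at 10.
Table: [702, 924, ∅, 157, 238, 538, ∅, ∅, ∅, ∅, 668, ∅, 486]
Lookup 194: h=12, h2=3, probe 12,2 → slot 2 empty, not found.

2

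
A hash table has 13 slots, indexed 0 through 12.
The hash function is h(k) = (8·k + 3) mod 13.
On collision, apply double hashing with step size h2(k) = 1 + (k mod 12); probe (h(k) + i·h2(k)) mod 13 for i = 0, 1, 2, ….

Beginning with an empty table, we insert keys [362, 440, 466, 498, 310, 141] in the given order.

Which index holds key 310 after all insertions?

362: h=0 → slot 0
440: h=0, h2=9, probe 0,9 → slot 9
466: h=0, h2=11, probe 0,11 → slot 11
498: h=9, h2=7, probe 9,3 → slot 3
310: h=0, h2=11, probe 0,11,9,7 → slot 7
141: h=0, h2=10, probe 0,10 → slot 10
Table: [362, _, _, 498, _, _, _, 310, _, 440, 141, 466, _]

7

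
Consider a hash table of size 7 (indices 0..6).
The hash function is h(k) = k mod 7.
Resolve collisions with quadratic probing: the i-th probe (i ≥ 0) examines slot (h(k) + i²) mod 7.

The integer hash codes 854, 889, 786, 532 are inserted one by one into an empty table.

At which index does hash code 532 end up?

854: h=0 -> slot 0
889: h=0, probe 0,1 -> slot 1
786: h=2 -> slot 2
532: h=0, probe 0,1,4 -> slot 4
Table: [854, 889, 786, ∅, 532, ∅, ∅]

4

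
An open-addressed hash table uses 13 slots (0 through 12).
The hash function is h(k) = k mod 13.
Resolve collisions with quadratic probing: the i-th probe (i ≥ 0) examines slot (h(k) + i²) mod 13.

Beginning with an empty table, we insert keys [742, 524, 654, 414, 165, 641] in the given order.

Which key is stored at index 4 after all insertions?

524

742: h=1 => slot 1
524: h=4 => slot 4
654: h=4, probe 4,5 => slot 5
414: h=11 => slot 11
165: h=9 => slot 9
641: h=4, probe 4,5,8 => slot 8
Table: [—, 742, —, —, 524, 654, —, —, 641, 165, —, 414, —]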